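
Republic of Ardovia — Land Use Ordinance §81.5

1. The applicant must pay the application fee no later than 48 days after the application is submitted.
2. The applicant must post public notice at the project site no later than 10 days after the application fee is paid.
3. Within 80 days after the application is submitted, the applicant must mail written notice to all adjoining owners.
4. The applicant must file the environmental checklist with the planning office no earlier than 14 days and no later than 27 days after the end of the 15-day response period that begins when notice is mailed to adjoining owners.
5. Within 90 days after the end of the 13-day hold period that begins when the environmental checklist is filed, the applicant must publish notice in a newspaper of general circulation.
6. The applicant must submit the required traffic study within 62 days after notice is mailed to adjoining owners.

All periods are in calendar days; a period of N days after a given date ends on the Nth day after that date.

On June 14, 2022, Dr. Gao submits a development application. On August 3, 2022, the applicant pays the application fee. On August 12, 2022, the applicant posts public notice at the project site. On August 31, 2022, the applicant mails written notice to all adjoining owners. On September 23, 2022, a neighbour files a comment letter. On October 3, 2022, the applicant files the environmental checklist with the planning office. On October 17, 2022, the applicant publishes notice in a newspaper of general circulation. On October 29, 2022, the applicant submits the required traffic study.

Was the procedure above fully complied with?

No

Step 1 — counting 48 days from June 14, 2022 (when the application is submitted) gives a deadline of August 1, 2022; done August 3, 2022 — 2 days late.
The analysis stops there.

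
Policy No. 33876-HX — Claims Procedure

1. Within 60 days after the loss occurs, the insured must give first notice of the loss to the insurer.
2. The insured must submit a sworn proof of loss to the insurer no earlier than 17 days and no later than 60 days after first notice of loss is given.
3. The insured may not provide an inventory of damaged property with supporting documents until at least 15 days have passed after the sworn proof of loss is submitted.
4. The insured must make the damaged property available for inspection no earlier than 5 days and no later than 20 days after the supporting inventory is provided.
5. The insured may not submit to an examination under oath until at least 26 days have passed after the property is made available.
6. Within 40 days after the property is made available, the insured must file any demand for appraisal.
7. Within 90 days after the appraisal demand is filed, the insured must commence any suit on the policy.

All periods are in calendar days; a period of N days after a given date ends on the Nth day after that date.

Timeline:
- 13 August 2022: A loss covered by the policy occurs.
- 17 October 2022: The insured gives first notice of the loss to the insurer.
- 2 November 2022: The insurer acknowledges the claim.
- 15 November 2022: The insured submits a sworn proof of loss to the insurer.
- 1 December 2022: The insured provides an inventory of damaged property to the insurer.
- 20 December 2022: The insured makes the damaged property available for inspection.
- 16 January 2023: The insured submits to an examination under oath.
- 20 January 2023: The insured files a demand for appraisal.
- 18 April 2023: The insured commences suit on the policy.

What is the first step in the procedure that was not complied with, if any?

Step 1

Step 1 — counting 60 days from 13 August 2022 (when the loss occurs) gives a deadline of 12 October 2022; 17 October 2022 misses that deadline by 5 days.
No need to go further; step 1 was not satisfied.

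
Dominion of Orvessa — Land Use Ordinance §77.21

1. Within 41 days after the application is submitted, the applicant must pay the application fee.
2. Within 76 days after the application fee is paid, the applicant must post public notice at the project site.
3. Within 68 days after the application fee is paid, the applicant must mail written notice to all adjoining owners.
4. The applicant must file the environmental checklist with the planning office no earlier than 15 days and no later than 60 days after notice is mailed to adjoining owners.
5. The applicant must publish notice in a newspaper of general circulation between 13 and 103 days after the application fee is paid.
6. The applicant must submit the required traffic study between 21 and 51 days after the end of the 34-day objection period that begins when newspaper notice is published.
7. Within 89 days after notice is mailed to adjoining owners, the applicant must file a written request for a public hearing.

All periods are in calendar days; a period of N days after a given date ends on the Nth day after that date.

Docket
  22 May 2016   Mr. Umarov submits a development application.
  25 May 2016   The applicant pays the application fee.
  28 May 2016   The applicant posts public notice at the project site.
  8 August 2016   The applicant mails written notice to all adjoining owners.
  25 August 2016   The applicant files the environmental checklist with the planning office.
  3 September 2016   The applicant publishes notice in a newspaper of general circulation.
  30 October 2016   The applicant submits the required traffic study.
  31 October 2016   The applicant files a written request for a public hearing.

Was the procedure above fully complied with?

No

Step 1: 41 days after 22 May 2016 (when the application is submitted) is 2 July 2016; 25 May 2016 is within that limit.
Step 2: 76 days after 25 May 2016 (when the application fee is paid) is 9 August 2016; 28 May 2016 is within that limit.
Step 3: 68 days after 25 May 2016 (when the application fee is paid) is 1 August 2016; not done until 8 August 2016, 7 days after the deadline.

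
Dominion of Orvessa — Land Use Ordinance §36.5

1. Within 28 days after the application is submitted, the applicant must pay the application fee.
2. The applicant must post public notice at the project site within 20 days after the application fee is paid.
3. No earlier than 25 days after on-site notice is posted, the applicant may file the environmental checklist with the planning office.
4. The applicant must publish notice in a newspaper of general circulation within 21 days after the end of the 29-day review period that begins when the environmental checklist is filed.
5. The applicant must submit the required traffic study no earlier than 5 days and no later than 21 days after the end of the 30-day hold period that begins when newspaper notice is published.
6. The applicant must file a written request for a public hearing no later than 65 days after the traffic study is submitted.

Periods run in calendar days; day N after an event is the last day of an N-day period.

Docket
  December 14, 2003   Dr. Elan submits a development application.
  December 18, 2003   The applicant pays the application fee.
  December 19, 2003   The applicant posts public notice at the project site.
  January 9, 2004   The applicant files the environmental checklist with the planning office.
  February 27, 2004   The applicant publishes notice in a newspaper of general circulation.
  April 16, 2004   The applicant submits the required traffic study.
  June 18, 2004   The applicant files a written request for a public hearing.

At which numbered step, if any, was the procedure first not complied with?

Step 3

Step 1: 28 days after December 14, 2003 (when the application is submitted) is January 11, 2004; December 18, 2003 is within that limit.
Step 2: 20 days after December 18, 2003 (when the application fee is paid) is January 7, 2004; done December 19, 2003 — timely.
Step 3: the earliest permitted date is 25 days after December 19, 2003 (when on-site notice is posted), i.e. January 13, 2004; done January 9, 2004 — 4 days too early.
The analysis stops there.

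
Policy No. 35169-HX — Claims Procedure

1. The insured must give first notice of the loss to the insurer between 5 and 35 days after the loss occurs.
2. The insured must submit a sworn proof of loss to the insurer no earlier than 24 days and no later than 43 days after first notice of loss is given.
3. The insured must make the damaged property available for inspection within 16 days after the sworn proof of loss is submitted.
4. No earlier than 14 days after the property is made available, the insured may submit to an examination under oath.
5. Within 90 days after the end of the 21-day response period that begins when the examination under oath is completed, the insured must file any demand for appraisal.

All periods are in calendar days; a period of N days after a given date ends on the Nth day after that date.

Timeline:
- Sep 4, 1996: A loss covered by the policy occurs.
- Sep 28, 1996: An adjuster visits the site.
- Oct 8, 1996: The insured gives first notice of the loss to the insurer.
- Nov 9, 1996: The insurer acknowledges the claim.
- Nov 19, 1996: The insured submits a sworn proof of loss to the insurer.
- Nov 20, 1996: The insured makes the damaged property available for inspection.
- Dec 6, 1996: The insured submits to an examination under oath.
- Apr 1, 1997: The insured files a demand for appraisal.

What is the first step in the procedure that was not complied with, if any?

(1) the permitted window runs from Sep 4, 1996 + 5 = Sep 9, 1996 to Sep 4, 1996 + 35 = Oct 9, 1996; done Oct 8, 1996 — within the window.
(2) the permitted window runs from Oct 8, 1996 + 24 = Nov 1, 1996 to Oct 8, 1996 + 43 = Nov 20, 1996; done Nov 19, 1996 — within the window.
(3) due by Nov 19, 1996 + 16 days = Dec 5, 1996; Nov 20, 1996 is within that limit.
(4) permitted from Nov 20, 1996 + 14 days = Dec 4, 1996 onward; done Dec 6, 1996, after the minimum wait.
(5) due by Dec 27, 1996 + 90 days = Mar 27, 1997; not done until Apr 1, 1997, 5 days after the deadline.
The analysis stops there.

Step 5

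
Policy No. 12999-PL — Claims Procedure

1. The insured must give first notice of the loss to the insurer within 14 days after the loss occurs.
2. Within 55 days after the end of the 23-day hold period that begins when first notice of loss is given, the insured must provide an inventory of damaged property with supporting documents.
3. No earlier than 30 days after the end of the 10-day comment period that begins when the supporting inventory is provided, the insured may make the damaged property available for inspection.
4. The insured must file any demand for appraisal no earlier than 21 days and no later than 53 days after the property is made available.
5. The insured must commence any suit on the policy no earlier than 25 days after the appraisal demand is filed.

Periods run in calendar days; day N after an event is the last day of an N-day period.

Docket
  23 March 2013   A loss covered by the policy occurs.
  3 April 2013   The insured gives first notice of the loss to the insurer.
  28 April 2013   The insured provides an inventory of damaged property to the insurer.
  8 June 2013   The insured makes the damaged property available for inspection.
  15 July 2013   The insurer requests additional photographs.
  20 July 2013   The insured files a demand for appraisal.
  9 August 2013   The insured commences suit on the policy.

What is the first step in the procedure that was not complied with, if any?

Step 1 — counting 14 days from 23 March 2013 (when the loss occurs) gives a deadline of 6 April 2013; done 3 April 2013 — timely.
Step 2 — counting 55 days from 26 April 2013 (end of the 23-day hold period, which began when first notice of loss is given on 3 April 2013) gives a deadline of 20 June 2013; completed 28 April 2013, before the deadline.
Step 3 — must wait 30 days from 8 May 2013 (end of the 10-day comment period, which began when the supporting inventory is provided on 28 April 2013), so not before 7 June 2013; 8 June 2013 is on or after that date.
Step 4 — 21 and 53 days from 8 June 2013 (when the property is made available) are 29 June 2013 and 31 July 2013 respectively; done 20 July 2013 — within the window.
Step 5 — must wait 25 days from 20 July 2013 (when the appraisal demand is filed), so not before 14 August 2013; done 9 August 2013 — 5 days too early.
That is the first point of non-compliance.

Step 5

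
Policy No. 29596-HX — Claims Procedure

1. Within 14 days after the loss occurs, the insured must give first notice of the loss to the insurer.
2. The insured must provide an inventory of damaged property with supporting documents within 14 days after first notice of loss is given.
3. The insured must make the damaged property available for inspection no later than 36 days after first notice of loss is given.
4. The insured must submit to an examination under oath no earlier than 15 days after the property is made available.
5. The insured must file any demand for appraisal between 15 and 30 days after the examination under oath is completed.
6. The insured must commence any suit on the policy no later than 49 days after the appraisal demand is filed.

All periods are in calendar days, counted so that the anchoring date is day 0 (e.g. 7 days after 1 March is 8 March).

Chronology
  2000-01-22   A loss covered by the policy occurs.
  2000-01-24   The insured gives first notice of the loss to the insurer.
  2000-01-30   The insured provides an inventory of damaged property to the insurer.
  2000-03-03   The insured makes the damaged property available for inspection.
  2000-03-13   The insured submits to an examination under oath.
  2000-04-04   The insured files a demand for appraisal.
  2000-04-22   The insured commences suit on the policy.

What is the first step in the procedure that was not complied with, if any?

Step 1 — counting 14 days from 2000-01-22 (when the loss occurs) gives a deadline of 2000-02-05; done 2000-01-24 — timely.
Step 2 — counting 14 days from 2000-01-24 (when first notice of loss is given) gives a deadline of 2000-02-07; completed 2000-01-30, before the deadline.
Step 3 — counting 36 days from 2000-01-24 (when first notice of loss is given) gives a deadline of 2000-02-29; done 2000-03-03 — 3 days late.
That is the first point of non-compliance.

Step 3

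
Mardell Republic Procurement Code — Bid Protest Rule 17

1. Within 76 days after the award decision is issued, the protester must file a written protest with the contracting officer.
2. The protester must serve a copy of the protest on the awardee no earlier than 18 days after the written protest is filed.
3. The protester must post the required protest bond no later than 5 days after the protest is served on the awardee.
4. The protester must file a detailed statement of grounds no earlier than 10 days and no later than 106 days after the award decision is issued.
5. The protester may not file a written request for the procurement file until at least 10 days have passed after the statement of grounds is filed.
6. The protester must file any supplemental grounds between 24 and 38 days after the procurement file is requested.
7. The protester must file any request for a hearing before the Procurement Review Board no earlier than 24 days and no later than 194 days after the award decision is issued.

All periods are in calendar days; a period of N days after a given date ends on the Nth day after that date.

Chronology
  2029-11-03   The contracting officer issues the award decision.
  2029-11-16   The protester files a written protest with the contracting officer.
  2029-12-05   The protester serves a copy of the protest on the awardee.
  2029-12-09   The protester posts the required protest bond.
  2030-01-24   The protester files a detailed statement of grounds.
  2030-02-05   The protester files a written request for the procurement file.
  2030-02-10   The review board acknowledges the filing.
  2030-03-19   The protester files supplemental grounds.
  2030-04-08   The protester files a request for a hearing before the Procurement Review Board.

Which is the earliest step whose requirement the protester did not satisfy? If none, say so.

Step 6

(1) due by 2029-11-03 + 76 days = 2030-01-18; 2029-11-16 is within that limit.
(2) permitted from 2029-11-16 + 18 days = 2029-12-04 onward; 2029-12-05 is on or after that date.
(3) due by 2029-12-05 + 5 days = 2029-12-10; 2029-12-09 is within that limit.
(4) the permitted window runs from 2029-11-03 + 10 = 2029-11-13 to 2029-11-03 + 106 = 2030-02-17; done 2030-01-24 — within the window.
(5) permitted from 2030-01-24 + 10 days = 2030-02-03 onward; done 2030-02-05, after the minimum wait.
(6) the permitted window runs from 2030-02-05 + 24 = 2030-03-01 to 2030-02-05 + 38 = 2030-03-15; done 2030-03-19 — 4 days after the window closed.
That is the first point of non-compliance.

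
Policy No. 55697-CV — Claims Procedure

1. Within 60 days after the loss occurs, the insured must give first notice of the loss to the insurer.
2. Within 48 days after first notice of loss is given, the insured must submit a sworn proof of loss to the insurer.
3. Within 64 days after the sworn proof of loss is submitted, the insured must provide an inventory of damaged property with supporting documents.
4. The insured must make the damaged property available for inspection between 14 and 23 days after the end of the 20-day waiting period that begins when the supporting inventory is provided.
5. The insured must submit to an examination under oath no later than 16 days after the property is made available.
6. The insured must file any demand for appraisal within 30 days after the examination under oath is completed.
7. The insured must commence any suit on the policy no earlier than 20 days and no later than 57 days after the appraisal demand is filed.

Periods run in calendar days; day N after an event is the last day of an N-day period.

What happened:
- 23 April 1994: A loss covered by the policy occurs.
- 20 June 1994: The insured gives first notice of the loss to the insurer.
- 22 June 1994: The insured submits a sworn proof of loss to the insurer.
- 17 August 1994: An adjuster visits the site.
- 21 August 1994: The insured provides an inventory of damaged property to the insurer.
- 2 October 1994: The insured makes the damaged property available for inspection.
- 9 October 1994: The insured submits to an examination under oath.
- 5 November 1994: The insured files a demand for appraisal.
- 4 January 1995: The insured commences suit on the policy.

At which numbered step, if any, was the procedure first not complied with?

Step 1 — counting 60 days from 23 April 1994 (when the loss occurs) gives a deadline of 22 June 1994; done 20 June 1994 — timely.
Step 2 — counting 48 days from 20 June 1994 (when first notice of loss is given) gives a deadline of 7 August 1994; 22 June 1994 is within that limit.
Step 3 — counting 64 days from 22 June 1994 (when the sworn proof of loss is submitted) gives a deadline of 25 August 1994; done 21 August 1994 — timely.
Step 4 — 14 and 23 days from 10 September 1994 (end of the 20-day waiting period, which began when the supporting inventory is provided on 21 August 1994) are 24 September 1994 and 3 October 1994 respectively; 2 October 1994 falls inside that range.
Step 5 — counting 16 days from 2 October 1994 (when the property is made available) gives a deadline of 18 October 1994; completed 9 October 1994, before the deadline.
Step 6 — counting 30 days from 9 October 1994 (when the examination under oath is completed) gives a deadline of 8 November 1994; completed 5 November 1994, before the deadline.
Step 7 — 20 and 57 days from 5 November 1994 (when the appraisal demand is filed) are 25 November 1994 and 1 January 1995 respectively; 4 January 1995 is 3 days past the end of the window.
No need to go further; step 7 was not satisfied.

Step 7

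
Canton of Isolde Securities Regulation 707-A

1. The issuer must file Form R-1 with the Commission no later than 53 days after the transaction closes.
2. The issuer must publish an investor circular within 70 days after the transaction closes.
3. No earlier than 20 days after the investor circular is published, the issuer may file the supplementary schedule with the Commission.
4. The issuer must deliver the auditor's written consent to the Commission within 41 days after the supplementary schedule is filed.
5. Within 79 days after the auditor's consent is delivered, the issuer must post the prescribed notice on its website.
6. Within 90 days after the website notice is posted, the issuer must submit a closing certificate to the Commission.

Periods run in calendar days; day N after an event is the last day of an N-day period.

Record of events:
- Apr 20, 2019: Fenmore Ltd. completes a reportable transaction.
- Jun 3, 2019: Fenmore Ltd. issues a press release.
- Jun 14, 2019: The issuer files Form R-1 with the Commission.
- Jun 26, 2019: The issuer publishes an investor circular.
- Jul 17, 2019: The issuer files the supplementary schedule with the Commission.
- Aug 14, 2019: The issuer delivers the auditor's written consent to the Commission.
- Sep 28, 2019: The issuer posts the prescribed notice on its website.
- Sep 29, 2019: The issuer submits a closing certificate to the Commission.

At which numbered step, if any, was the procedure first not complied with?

Step 1: 53 days after Apr 20, 2019 (when the transaction closes) is Jun 12, 2019; Jun 14, 2019 misses that deadline by 2 days.

Step 1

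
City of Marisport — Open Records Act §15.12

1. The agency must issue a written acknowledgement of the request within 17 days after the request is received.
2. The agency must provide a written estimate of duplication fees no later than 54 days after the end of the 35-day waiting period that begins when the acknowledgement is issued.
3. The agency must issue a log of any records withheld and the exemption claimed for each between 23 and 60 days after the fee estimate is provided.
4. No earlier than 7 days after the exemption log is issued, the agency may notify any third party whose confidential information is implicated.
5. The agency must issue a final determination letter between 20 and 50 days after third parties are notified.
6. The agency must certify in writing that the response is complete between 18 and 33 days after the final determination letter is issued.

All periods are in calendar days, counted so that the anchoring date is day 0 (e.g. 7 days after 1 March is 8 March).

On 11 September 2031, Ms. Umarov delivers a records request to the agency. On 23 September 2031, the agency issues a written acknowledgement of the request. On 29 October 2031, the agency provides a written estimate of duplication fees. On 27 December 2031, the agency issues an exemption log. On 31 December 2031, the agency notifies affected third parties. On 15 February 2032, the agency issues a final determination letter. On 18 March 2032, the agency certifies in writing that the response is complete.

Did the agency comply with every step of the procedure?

Step 1 — counting 17 days from 11 September 2031 (when the request is received) gives a deadline of 28 September 2031; 23 September 2031 is within that limit.
Step 2 — counting 54 days from 28 October 2031 (end of the 35-day waiting period, which began when the acknowledgement is issued on 23 September 2031) gives a deadline of 21 December 2031; 29 October 2031 is within that limit.
Step 3 — 23 and 60 days from 29 October 2031 (when the fee estimate is provided) are 21 November 2031 and 28 December 2031 respectively; done 27 December 2031 — within the window.
Step 4 — must wait 7 days from 27 December 2031 (when the exemption log is issued), so not before 3 January 2032; done 31 December 2031 — 3 days too early.

No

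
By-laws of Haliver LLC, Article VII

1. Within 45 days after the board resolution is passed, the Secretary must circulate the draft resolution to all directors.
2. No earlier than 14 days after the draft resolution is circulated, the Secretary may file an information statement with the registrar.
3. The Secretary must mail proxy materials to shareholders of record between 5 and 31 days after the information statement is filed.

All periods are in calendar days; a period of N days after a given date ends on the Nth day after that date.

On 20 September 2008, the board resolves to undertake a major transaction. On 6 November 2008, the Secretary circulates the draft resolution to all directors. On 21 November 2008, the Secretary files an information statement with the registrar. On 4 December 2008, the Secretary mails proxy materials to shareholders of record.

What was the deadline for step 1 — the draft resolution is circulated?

4 November 2008

Step 1 runs from 20 September 2008, when the board resolution is passed. 45 days after 20 September 2008 is 4 November 2008.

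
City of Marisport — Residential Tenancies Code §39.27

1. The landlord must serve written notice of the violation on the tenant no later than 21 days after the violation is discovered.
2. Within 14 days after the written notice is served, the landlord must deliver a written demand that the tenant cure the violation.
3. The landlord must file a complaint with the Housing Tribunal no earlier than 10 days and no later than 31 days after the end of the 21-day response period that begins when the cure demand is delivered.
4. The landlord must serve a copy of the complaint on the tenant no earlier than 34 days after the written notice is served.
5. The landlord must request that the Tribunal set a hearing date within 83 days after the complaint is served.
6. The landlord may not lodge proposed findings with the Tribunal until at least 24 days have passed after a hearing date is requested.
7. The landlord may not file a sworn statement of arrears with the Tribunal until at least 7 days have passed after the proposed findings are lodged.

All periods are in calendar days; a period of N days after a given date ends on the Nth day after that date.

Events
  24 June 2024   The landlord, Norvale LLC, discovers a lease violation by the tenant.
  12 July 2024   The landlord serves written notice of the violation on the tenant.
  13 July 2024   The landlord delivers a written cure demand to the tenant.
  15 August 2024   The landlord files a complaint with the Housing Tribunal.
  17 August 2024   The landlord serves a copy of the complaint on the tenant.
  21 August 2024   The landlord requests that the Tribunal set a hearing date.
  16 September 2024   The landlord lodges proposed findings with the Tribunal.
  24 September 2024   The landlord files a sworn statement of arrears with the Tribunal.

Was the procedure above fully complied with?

Step 1 — counting 21 days from 24 June 2024 (when the violation is discovered) gives a deadline of 15 July 2024; 12 July 2024 is within that limit.
Step 2 — counting 14 days from 12 July 2024 (when the written notice is served) gives a deadline of 26 July 2024; completed 13 July 2024, before the deadline.
Step 3 — 10 and 31 days from 3 August 2024 (end of the 21-day response period, which began when the cure demand is delivered on 13 July 2024) are 13 August 2024 and 3 September 2024 respectively; done 15 August 2024 — within the window.
Step 4 — must wait 34 days from 12 July 2024 (when the written notice is served), so not before 15 August 2024; done 17 August 2024 — permitted.
Step 5 — counting 83 days from 17 August 2024 (when the complaint is served) gives a deadline of 8 November 2024; done 21 August 2024 — timely.
Step 6 — must wait 24 days from 21 August 2024 (when a hearing date is requested), so not before 14 September 2024; done 16 September 2024 — permitted.
Step 7 — must wait 7 days from 16 September 2024 (when the proposed findings are lodged), so not before 23 September 2024; done 24 September 2024, after the minimum wait.

Yes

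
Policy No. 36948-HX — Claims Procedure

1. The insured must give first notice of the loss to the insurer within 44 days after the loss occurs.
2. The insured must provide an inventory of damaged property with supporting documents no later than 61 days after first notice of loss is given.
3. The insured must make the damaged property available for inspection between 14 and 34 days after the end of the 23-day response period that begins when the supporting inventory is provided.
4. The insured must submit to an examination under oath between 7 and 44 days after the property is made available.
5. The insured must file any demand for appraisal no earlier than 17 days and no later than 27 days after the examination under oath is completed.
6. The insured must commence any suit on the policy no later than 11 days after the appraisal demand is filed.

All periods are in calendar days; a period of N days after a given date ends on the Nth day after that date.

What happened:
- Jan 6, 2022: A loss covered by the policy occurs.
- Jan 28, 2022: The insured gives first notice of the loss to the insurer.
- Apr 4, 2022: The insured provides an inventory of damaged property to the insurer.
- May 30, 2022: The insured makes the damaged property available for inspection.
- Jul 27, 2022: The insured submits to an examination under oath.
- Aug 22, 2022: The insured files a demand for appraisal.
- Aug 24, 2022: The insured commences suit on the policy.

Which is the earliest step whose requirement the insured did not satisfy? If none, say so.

Step 2

(1) due by Jan 6, 2022 + 44 days = Feb 19, 2022; completed Jan 28, 2022, before the deadline.
(2) due by Jan 28, 2022 + 61 days = Mar 30, 2022; Apr 4, 2022 misses that deadline by 5 days.
The analysis stops there.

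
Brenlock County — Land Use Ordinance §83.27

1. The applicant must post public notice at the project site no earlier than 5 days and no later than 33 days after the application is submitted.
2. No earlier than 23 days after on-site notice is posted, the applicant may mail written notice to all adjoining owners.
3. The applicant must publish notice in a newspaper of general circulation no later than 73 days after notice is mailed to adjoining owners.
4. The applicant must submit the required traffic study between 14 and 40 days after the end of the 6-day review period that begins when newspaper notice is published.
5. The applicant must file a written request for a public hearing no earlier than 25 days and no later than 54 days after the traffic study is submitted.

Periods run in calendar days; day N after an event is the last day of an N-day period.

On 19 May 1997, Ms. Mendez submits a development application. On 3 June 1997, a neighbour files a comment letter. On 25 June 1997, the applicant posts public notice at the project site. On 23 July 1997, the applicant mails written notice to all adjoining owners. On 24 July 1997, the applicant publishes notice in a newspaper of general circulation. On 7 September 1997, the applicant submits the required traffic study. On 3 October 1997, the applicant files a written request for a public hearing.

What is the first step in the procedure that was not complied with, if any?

(1) the permitted window runs from 19 May 1997 + 5 = 24 May 1997 to 19 May 1997 + 33 = 21 June 1997; done 25 June 1997 — 4 days after the window closed.

Step 1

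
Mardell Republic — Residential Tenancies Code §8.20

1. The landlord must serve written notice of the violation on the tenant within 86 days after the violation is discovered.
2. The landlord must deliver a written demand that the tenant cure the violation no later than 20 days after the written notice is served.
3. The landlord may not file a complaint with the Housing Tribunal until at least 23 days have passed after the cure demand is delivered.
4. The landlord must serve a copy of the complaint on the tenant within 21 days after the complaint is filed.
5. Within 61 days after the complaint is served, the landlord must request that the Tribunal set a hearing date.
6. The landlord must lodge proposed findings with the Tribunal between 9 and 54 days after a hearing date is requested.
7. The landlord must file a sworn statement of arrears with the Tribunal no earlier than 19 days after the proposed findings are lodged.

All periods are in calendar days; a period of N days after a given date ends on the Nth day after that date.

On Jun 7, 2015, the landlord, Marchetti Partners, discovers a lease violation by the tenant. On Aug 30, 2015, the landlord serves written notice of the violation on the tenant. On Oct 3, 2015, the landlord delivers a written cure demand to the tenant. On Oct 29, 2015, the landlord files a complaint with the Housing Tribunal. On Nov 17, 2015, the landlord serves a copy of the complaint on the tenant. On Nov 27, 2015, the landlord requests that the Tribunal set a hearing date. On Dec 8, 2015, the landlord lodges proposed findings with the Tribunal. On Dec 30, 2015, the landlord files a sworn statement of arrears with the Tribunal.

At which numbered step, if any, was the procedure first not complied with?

Step 1 — counting 86 days from Jun 7, 2015 (when the violation is discovered) gives a deadline of Sep 1, 2015; Aug 30, 2015 is within that limit.
Step 2 — counting 20 days from Aug 30, 2015 (when the written notice is served) gives a deadline of Sep 19, 2015; Oct 3, 2015 misses that deadline by 14 days.
The analysis stops there.

Step 2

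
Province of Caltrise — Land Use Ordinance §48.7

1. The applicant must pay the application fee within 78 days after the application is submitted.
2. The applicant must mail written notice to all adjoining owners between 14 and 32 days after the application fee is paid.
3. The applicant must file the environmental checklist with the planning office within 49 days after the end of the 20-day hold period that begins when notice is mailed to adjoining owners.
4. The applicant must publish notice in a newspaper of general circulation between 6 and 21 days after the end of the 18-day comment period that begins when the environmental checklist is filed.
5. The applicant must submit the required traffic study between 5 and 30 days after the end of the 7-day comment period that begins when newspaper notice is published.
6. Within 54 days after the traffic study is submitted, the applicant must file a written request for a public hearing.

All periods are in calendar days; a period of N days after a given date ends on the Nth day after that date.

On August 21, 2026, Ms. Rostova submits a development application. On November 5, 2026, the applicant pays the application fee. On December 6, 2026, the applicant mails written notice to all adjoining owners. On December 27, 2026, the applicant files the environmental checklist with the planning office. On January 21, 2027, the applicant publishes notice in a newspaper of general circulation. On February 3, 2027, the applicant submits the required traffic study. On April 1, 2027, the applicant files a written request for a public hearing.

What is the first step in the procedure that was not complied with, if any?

Step 1 — counting 78 days from August 21, 2026 (when the application is submitted) gives a deadline of November 7, 2026; done November 5, 2026 — timely.
Step 2 — 14 and 32 days from November 5, 2026 (when the application fee is paid) are November 19, 2026 and December 7, 2026 respectively; done December 6, 2026, which is between those dates.
Step 3 — counting 49 days from December 26, 2026 (end of the 20-day hold period, which began when notice is mailed to adjoining owners on December 6, 2026) gives a deadline of February 13, 2027; done December 27, 2026 — timely.
Step 4 — 6 and 21 days from January 14, 2027 (end of the 18-day comment period, which began when the environmental checklist is filed on December 27, 2026) are January 20, 2027 and February 4, 2027 respectively; done January 21, 2027, which is between those dates.
Step 5 — 5 and 30 days from January 28, 2027 (end of the 7-day comment period, which began when newspaper notice is published on January 21, 2027) are February 2, 2027 and February 27, 2027 respectively; done February 3, 2027, which is between those dates.
Step 6 — counting 54 days from February 3, 2027 (when the traffic study is submitted) gives a deadline of March 29, 2027; April 1, 2027 misses that deadline by 3 days.
The procedure was therefore not followed at step 6.

Step 6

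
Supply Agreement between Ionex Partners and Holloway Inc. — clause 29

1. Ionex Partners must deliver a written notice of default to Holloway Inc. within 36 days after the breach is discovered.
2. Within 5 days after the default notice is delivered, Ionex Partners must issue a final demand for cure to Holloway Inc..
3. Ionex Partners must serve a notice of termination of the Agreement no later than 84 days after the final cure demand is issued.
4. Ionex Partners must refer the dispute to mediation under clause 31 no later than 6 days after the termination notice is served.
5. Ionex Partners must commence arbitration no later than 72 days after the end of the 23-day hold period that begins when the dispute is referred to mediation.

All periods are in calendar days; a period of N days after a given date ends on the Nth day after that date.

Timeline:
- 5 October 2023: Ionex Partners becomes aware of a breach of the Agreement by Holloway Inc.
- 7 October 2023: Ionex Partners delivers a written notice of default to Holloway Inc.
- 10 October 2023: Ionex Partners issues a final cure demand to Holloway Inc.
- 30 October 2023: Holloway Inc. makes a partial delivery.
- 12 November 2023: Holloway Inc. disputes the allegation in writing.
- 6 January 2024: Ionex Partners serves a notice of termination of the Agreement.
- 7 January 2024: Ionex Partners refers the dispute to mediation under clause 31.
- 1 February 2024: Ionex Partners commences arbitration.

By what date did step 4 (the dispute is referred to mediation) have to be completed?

Step 4 runs from 6 January 2024, when the termination notice is served. 6 days after 6 January 2024 is 12 January 2024.

12 January 2024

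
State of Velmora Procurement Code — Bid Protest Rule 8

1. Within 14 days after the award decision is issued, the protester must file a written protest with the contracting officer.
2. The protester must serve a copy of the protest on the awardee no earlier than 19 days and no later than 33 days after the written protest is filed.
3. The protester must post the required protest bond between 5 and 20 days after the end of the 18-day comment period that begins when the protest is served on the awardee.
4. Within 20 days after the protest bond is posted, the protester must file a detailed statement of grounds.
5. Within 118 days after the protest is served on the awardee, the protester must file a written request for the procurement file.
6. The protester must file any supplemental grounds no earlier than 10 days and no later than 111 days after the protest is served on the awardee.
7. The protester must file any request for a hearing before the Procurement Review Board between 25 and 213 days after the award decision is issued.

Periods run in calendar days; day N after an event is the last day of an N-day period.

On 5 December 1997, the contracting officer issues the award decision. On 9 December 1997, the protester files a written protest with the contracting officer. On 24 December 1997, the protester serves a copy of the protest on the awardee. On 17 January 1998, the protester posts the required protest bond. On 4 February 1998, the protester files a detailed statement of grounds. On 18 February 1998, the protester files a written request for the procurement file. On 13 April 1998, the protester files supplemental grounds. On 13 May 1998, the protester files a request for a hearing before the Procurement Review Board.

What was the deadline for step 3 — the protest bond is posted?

The protest is served on the awardee on 24 December 1997; the 18-day comment period therefore ends 11 January 1998, and step 3 runs from that date. The window is 5–20 days after 11 January 1998; it closes on 31 January 1998.

31 January 1998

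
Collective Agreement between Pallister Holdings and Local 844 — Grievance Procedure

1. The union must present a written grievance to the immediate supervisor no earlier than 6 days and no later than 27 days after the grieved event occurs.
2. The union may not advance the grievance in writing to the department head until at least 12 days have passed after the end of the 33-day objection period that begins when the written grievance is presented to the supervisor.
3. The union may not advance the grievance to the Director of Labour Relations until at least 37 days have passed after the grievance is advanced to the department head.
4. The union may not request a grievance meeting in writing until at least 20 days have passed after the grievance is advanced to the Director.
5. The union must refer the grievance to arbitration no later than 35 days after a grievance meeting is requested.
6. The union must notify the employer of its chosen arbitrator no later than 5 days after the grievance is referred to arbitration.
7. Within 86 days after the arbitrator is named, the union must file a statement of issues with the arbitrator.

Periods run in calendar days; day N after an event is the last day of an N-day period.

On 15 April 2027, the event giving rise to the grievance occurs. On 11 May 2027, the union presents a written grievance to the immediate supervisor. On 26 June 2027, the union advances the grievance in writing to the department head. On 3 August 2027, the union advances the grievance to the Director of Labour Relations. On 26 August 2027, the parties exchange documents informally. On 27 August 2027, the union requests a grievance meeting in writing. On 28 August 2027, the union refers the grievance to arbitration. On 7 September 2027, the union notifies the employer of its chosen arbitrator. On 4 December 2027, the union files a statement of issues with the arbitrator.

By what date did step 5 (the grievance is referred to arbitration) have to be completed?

Step 5 runs from 27 August 2027, when a grievance meeting is requested. 35 days after 27 August 2027 is 1 October 2027.

1 October 2027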